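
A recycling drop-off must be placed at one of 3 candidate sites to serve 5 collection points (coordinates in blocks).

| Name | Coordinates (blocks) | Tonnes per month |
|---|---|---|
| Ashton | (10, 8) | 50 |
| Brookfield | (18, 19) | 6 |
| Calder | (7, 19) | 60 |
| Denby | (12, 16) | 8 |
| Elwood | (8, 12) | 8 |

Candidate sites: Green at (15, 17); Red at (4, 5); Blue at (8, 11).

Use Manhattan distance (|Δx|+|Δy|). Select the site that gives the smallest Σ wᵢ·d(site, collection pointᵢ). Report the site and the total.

Total weighted distance at each candidate:
  Green (15, 17): total = 1458
  Red (4, 5): total = 1878
  Blue (8, 11): total = 978
Minimum is at Blue with total 978 blocks.

Blue, total 978 blocks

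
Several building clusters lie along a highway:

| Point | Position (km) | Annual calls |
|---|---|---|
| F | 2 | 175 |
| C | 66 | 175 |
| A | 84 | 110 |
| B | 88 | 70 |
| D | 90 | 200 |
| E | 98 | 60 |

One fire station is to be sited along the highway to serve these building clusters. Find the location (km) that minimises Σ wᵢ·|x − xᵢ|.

For a sum of weighted absolute distances on a line, the optimum is the weighted median (not the mean). Total weight W = 790; half-weight = 395.
Sort by position and accumulate weight:
  km 2 (F, w=175) → cum 175
  km 66 (C, w=175) → cum 350
  km 84 (A, w=110) → cum 460  ≥ 395 → median here
  km 88 (B, w=70) → cum 530
  km 90 (D, w=200) → cum 730
  km 98 (E, w=60) → cum 790
Optimal location: km 84.

x = 84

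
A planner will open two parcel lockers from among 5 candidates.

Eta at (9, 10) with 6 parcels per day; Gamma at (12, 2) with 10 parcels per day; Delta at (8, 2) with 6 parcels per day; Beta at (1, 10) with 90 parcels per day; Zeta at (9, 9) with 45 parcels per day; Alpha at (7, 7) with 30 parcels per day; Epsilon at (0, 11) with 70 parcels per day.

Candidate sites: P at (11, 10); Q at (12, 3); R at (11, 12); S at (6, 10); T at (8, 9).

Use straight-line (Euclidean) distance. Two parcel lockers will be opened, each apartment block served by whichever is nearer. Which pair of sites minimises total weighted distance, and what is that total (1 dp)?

Evaluate every pair (each demand assigned to the nearer of the two):
  {S, T}: total = 1119.0
  {Q, S}: total = 1165.7
  {P, S}: total = 1213.4
  {R, S}: total = 1279.4
  {Q, T}: total = 1368.9
  {P, T}: total = 1456.8
  {R, T}: total = 1456.8
  {P, Q}: total = 1970.5
  {P, R}: total = 2067.7
  {Q, R}: total = 2097.1
Best pair: {S, T} with total 1119.0.

{S, T}, total 1119.0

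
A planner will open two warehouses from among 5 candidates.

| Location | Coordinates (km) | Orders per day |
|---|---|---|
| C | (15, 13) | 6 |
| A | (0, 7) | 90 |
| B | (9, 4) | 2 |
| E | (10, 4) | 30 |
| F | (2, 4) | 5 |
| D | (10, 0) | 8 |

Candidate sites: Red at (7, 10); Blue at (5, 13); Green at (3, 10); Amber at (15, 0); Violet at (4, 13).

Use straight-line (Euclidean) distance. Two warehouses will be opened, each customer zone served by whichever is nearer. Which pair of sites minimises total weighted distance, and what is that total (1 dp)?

{Green, Amber}, total 733.0

Evaluate every pair (each demand assigned to the nearer of the two):
  {Green, Amber}: total = 733.0
  {Red, Green}: total = 760.9
  {Blue, Green}: total = 863.5
  {Green, Violet}: total = 869.5
  {Amber, Violet}: total = 1007.6
  {Red, Amber}: total = 1020.5
  {Red, Violet}: total = 1036.7
  {Blue, Amber}: total = 1056.9
  {Red, Blue}: total = 1073.2
  {Blue, Violet}: total = 1195.1
Best pair: {Green, Amber} with total 733.0.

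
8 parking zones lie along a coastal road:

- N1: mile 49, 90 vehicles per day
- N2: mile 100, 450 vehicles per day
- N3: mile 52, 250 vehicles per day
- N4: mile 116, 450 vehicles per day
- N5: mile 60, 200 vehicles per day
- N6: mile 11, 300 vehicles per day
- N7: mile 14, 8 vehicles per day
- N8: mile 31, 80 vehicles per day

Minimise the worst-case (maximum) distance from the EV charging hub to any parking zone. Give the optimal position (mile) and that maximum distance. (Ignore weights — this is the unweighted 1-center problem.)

location 63.5, max distance 52.5

The 1-center on a line is the midpoint of the two extreme points: leftmost at 11, rightmost at 116.
Optimal location = (11 + 116)/2 = 63.5; maximum distance = (116 − 11)/2 = 52.5.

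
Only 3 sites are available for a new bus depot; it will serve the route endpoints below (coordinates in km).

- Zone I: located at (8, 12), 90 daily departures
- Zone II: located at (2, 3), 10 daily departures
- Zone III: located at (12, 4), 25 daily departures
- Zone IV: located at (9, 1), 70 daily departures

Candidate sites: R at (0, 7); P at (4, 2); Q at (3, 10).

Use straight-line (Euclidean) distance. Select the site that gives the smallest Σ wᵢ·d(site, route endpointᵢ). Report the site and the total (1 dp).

Total weighted distance at each candidate:
  R (0, 7): total = 1960.2
  P (4, 2): total = 1554.8
  Q (3, 10): total = 1583.0
Minimum is at P with total 1554.8 km.

P, total 1554.8 km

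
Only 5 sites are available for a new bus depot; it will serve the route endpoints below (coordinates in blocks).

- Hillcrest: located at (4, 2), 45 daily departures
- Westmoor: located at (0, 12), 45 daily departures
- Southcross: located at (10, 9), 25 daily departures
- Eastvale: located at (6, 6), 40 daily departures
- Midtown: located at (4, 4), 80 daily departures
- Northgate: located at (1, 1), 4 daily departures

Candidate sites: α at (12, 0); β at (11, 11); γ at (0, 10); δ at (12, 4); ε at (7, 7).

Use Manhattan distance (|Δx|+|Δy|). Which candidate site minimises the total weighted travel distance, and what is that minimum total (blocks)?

Total weighted distance at each candidate:
  α (12, 0): total = 3293
  β (11, 11): total = 2935
  γ (0, 10): total = 2145
  δ (12, 4): total = 2541
  ε (7, 7): total = 1633
Minimum is at ε with total 1633 blocks.

ε, total 1633 blocks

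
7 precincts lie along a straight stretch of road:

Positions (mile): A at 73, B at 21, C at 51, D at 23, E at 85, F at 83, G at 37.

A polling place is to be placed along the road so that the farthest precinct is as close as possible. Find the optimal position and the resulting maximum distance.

The 1-center on a line is the midpoint of the two extreme points: leftmost at 21, rightmost at 85.
Optimal location = (21 + 85)/2 = 53; maximum distance = (85 − 21)/2 = 32.

location 53, max distance 32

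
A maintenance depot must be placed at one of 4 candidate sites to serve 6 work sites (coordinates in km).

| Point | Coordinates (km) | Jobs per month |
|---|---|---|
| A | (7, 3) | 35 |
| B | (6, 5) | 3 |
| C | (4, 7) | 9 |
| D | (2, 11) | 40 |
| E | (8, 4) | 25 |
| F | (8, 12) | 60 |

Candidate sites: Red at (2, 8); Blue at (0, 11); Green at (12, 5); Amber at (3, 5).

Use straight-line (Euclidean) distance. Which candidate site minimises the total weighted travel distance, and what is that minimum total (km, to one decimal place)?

Total weighted distance at each candidate:
  Red (2, 8): total = 1015.6
  Blue (0, 11): total = 1277.9
  Green (12, 5): total = 1334.0
  Amber (3, 5): total = 1072.6
Minimum is at Red with total 1015.6 km.

Red, total 1015.6 km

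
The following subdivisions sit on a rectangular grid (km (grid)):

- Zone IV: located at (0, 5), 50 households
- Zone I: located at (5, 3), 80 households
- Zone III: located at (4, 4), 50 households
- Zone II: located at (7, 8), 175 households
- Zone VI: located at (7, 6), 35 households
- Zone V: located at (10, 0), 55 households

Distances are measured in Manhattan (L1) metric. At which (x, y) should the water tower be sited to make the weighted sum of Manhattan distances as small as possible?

(7, 5)

Manhattan distance separates: Σwᵢ(|x−xᵢ|+|y−yᵢ|) = Σwᵢ|x−xᵢ| + Σwᵢ|y−yᵢ|, so x and y are optimised independently as 1-D weighted medians.
Total weight W = 445; half = 222.5.
x-coordinate, sorted with cumulative weight:
  x=0 (Zone IV, w=50) cum 50
  x=4 (Zone III, w=50) cum 100
  x=5 (Zone I, w=80) cum 180
  x=7 (Zone II, w=175) cum 355  ← median
  x=7 (Zone VI, w=35) cum 390
  x=10 (Zone V, w=55) cum 445
⇒ x* = 7
y-coordinate, sorted with cumulative weight:
  y=0 (Zone V, w=55) cum 55
  y=3 (Zone I, w=80) cum 135
  y=4 (Zone III, w=50) cum 185
  y=5 (Zone IV, w=50) cum 235  ← median
  y=6 (Zone VI, w=35) cum 270
  y=8 (Zone II, w=175) cum 445
⇒ y* = 5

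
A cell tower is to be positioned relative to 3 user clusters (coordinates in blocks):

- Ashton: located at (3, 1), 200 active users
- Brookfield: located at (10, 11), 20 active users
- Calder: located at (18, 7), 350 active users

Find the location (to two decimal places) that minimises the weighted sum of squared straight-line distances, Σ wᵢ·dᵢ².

The minimiser of Σwᵢ‖p−pᵢ‖² is the weighted centroid p* = (Σwᵢpᵢ)/(Σwᵢ).
Σwᵢ = 570.
Σwᵢxᵢ = 200·3 + 20·10 + 350·18 = 7100.
Σwᵢyᵢ = 200·1 + 20·11 + 350·7 = 2870.
x* = 7100/570 = 12.46, y* = 2870/570 = 5.04.

(12.46, 5.04)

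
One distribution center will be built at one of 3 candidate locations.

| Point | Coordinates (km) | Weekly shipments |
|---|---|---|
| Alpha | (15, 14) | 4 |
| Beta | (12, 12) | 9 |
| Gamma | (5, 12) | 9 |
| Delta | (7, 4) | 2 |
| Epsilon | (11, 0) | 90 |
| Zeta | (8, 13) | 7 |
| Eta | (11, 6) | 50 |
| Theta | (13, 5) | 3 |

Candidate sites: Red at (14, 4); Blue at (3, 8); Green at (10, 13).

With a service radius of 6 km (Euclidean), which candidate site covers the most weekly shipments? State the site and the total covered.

Red, covering 143

Coverage radius r = 6 km; a point is covered iff (Δx)²+(Δy)² ≤ 6² = 36.
  Red (14, 4): covers {Epsilon, Eta, Theta} → 143
  Blue (3, 8): covers {Gamma, Delta} → 11
  Green (10, 13): covers {Alpha, Beta, Gamma, Zeta} → 29
Maximum coverage at Red: 143 weekly shipments.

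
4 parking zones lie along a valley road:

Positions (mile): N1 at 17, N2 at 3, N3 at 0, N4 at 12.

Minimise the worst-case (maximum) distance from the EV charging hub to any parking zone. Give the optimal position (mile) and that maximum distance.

The 1-center on a line is the midpoint of the two extreme points: leftmost at 0, rightmost at 17.
Optimal location = (0 + 17)/2 = 8.5; maximum distance = (17 − 0)/2 = 8.5.

location 8.5, max distance 8.5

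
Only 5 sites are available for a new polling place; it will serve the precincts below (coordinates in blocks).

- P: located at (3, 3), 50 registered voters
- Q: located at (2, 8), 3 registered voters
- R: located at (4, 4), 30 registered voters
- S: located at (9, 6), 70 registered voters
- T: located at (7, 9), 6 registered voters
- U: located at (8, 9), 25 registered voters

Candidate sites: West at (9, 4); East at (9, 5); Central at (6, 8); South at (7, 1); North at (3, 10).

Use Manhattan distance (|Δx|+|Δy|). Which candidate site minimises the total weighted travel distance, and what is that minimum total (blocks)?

East, total 841 blocks

Total weighted distance at each candidate:
  West (9, 4): total = 865
  East (9, 5): total = 841
  Central (6, 8): total = 1029
  South (7, 1): total = 1279
  North (3, 10): total = 1449
Minimum is at East with total 841 blocks.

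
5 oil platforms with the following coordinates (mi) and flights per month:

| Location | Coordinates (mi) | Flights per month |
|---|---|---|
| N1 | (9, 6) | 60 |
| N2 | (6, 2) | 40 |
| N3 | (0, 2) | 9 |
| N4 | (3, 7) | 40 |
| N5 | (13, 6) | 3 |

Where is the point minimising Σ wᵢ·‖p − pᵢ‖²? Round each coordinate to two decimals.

(6.18, 4.97)

The minimiser of Σwᵢ‖p−pᵢ‖² is the weighted centroid p* = (Σwᵢpᵢ)/(Σwᵢ).
Σwᵢ = 152.
Σwᵢxᵢ = 60·9 + 40·6 + 9·0 + 40·3 + 3·13 = 939.
Σwᵢyᵢ = 60·6 + 40·2 + 9·2 + 40·7 + 3·6 = 756.
x* = 939/152 = 6.18, y* = 756/152 = 4.97.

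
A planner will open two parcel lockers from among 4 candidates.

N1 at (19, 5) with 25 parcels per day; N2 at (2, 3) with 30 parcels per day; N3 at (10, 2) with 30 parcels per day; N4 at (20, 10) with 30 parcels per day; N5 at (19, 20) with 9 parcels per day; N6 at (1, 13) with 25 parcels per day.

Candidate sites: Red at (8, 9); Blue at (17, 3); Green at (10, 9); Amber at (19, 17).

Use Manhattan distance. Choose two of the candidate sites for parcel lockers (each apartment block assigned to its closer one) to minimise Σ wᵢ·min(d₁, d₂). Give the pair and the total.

Evaluate every pair (each demand assigned to the nearer of the two):
  {Red, Blue}: total = 1446
  {Red, Amber}: total = 1472
  {Green, Amber}: total = 1522
  {Blue, Green}: total = 1526
  {Blue, Amber}: total = 1607
  {Red, Green}: total = 1680
Best pair: {Red, Blue} with total 1446.

{Red, Blue}, total 1446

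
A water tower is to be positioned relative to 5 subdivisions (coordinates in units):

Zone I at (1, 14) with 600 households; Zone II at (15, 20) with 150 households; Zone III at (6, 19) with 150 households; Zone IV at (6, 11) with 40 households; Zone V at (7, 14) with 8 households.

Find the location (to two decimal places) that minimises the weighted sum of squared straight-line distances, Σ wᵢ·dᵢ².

(4.27, 15.61)

The minimiser of Σwᵢ‖p−pᵢ‖² is the weighted centroid p* = (Σwᵢpᵢ)/(Σwᵢ).
Σwᵢ = 948.
Σwᵢxᵢ = 600·1 + 150·15 + 150·6 + 40·6 + 8·7 = 4046.
Σwᵢyᵢ = 600·14 + 150·20 + 150·19 + 40·11 + 8·14 = 14802.
x* = 4046/948 = 4.27, y* = 14802/948 = 15.61.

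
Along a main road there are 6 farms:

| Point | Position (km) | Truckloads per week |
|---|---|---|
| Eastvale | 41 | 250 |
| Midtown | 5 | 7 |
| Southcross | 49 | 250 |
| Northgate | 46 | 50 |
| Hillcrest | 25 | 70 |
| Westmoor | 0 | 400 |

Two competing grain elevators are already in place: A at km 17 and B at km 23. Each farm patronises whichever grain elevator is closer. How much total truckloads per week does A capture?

407

The indifferent point is the midpoint (17+23)/2 = 20; farms left of it (closer to A at 17) go to A, those right go to B.
  Westmoor at 0 (w=400) → A
  Midtown at 5 (w=7) → A
  Hillcrest at 25 (w=70) → B
  Eastvale at 41 (w=250) → B
  Northgate at 46 (w=50) → B
  Southcross at 49 (w=250) → B
A captures 407; B captures 620.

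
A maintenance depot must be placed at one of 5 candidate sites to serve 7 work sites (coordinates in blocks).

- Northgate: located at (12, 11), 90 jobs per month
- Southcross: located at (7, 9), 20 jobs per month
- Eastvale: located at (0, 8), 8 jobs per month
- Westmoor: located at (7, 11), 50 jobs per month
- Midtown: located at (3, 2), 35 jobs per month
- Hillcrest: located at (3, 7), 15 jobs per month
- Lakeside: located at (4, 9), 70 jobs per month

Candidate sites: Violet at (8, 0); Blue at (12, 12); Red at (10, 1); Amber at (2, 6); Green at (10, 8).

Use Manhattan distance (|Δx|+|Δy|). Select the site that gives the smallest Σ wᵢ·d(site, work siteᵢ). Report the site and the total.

Total weighted distance at each candidate:
  Violet (8, 0): total = 3613
  Blue (12, 12): total = 2323
  Red (10, 1): total = 3541
  Amber (2, 6): total = 2597
  Green (10, 8): total = 1975
Minimum is at Green with total 1975 blocks.

Green, total 1975 blocks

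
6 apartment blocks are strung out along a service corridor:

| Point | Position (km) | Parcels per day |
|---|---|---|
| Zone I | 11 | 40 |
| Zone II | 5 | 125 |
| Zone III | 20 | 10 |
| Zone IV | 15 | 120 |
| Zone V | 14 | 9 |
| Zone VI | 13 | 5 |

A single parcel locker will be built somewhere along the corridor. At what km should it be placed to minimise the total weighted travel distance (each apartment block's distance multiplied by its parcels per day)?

For a sum of weighted absolute distances on a line, the optimum is the weighted median (not the mean). Total weight W = 309; half-weight = 154.5.
Sort by position and accumulate weight:
  km 5 (Zone II, w=125) → cum 125
  km 11 (Zone I, w=40) → cum 165  ≥ 154.5 → median here
  km 13 (Zone VI, w=5) → cum 170
  km 14 (Zone V, w=9) → cum 179
  km 15 (Zone IV, w=120) → cum 299
  km 20 (Zone III, w=10) → cum 309
Optimal location: km 11.

x = 11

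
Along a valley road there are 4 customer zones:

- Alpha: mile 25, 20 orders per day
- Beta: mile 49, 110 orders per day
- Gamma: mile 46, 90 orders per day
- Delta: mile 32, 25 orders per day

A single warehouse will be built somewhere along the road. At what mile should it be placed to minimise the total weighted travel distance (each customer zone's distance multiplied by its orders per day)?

For a sum of weighted absolute distances on a line, the optimum is the weighted median (not the mean). Total weight W = 245; half-weight = 122.5.
Sort by position and accumulate weight:
  mile 25 (Alpha, w=20) → cum 20
  mile 32 (Delta, w=25) → cum 45
  mile 46 (Gamma, w=90) → cum 135  ≥ 122.5 → median here
  mile 49 (Beta, w=110) → cum 245
Optimal location: mile 46.

x = 46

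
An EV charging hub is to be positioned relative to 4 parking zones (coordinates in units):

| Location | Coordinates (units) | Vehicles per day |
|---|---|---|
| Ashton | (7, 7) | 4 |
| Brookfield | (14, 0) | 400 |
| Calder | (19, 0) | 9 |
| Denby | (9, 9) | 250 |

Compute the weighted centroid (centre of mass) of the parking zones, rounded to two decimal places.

(12.14, 3.44)

The minimiser of Σwᵢ‖p−pᵢ‖² is the weighted centroid p* = (Σwᵢpᵢ)/(Σwᵢ).
Σwᵢ = 663.
Σwᵢxᵢ = 4·7 + 400·14 + 9·19 + 250·9 = 8049.
Σwᵢyᵢ = 4·7 + 400·0 + 9·0 + 250·9 = 2278.
x* = 8049/663 = 12.14, y* = 2278/663 = 3.44.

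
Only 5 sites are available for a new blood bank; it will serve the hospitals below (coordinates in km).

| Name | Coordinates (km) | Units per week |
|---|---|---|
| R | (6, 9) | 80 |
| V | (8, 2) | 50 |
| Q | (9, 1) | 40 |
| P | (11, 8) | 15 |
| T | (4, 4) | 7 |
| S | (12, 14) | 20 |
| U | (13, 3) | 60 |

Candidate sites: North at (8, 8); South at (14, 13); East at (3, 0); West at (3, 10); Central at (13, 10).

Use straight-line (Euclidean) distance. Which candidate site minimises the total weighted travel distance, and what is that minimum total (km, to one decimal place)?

Total weighted distance at each candidate:
  North (8, 8): total = 1414.8
  South (14, 13): total = 2691.4
  East (3, 0): total = 2429.4
  West (3, 10): total = 2253.0
  Central (13, 10): total = 2051.9
Minimum is at North with total 1414.8 km.

North, total 1414.8 km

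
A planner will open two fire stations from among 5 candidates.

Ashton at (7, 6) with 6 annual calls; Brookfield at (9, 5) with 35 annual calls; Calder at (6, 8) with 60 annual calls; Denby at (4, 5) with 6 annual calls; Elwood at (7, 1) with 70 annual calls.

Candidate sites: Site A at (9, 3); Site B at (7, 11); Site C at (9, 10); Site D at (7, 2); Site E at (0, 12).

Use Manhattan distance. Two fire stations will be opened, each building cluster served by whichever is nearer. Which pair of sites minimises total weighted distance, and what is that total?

Evaluate every pair (each demand assigned to the nearer of the two):
  {Site B, Site D}: total = 545
  {Site C, Site D}: total = 605
  {Site A, Site D}: total = 620
  {Site A, Site B}: total = 662
  {Site A, Site C}: total = 722
  {Site D, Site E}: total = 725
  {Site A, Site E}: total = 902
  {Site B, Site C}: total = 1199
  {Site B, Site E}: total = 1304
  {Site C, Site E}: total = 1341
Best pair: {Site B, Site D} with total 545.

{Site B, Site D}, total 545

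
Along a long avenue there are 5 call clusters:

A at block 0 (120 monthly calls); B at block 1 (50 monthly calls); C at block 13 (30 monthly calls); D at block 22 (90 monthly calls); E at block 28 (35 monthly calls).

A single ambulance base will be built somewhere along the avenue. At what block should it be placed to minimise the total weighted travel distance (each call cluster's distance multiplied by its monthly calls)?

x = 1

For a sum of weighted absolute distances on a line, the optimum is the weighted median (not the mean). Total weight W = 325; half-weight = 162.5.
Sort by position and accumulate weight:
  block 0 (A, w=120) → cum 120
  block 1 (B, w=50) → cum 170  ≥ 162.5 → median here
  block 13 (C, w=30) → cum 200
  block 22 (D, w=90) → cum 290
  block 28 (E, w=35) → cum 325
Optimal location: block 1.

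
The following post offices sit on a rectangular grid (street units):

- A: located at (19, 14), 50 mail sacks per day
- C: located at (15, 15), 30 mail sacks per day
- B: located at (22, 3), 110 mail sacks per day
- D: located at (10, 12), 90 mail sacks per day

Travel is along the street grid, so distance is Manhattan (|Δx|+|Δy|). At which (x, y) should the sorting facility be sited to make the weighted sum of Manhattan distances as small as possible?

Manhattan distance separates: Σwᵢ(|x−xᵢ|+|y−yᵢ|) = Σwᵢ|x−xᵢ| + Σwᵢ|y−yᵢ|, so x and y are optimised independently as 1-D weighted medians.
Total weight W = 280; half = 140.
x-coordinate, sorted with cumulative weight:
  x=10 (D, w=90) cum 90
  x=15 (C, w=30) cum 120
  x=19 (A, w=50) cum 170  ← median
  x=22 (B, w=110) cum 280
⇒ x* = 19
y-coordinate, sorted with cumulative weight:
  y=3 (B, w=110) cum 110
  y=12 (D, w=90) cum 200  ← median
  y=14 (A, w=50) cum 250
  y=15 (C, w=30) cum 280
⇒ y* = 12

(19, 12)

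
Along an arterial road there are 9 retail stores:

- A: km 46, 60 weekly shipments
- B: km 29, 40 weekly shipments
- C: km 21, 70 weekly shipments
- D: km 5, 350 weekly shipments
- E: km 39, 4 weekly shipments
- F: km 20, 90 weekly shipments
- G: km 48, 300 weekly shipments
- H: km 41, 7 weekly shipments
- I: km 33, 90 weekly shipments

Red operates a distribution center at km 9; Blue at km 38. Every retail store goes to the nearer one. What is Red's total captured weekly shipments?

510

The indifferent point is the midpoint (9+38)/2 = 23.5; retail stores left of it (closer to Red at 9) go to Red, those right go to Blue.
  D at 5 (w=350) → Red
  F at 20 (w=90) → Red
  C at 21 (w=70) → Red
  B at 29 (w=40) → Blue
  I at 33 (w=90) → Blue
  E at 39 (w=4) → Blue
  H at 41 (w=7) → Blue
  A at 46 (w=60) → Blue
  G at 48 (w=300) → Blue
Red captures 510; Blue captures 501.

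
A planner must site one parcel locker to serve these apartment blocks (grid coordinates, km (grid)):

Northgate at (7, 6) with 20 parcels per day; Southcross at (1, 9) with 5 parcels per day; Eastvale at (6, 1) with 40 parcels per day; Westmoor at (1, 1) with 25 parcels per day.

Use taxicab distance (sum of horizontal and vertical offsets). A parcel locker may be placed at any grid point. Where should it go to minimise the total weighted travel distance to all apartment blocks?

Manhattan distance separates: Σwᵢ(|x−xᵢ|+|y−yᵢ|) = Σwᵢ|x−xᵢ| + Σwᵢ|y−yᵢ|, so x and y are optimised independently as 1-D weighted medians.
Total weight W = 90; half = 45.
x-coordinate, sorted with cumulative weight:
  x=1 (Southcross, w=5) cum 5
  x=1 (Westmoor, w=25) cum 30
  x=6 (Eastvale, w=40) cum 70  ← median
  x=7 (Northgate, w=20) cum 90
⇒ x* = 6
y-coordinate, sorted with cumulative weight:
  y=1 (Eastvale, w=40) cum 40
  y=1 (Westmoor, w=25) cum 65  ← median
  y=6 (Northgate, w=20) cum 85
  y=9 (Southcross, w=5) cum 90
⇒ y* = 1

(6, 1)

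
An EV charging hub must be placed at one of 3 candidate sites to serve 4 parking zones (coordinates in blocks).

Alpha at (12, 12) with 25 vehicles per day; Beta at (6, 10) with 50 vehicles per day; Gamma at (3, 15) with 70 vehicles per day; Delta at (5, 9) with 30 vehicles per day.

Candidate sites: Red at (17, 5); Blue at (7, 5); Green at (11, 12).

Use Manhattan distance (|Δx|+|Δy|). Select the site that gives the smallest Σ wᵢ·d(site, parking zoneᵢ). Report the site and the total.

Total weighted distance at each candidate:
  Red (17, 5): total = 3260
  Blue (7, 5): total = 1760
  Green (11, 12): total = 1415
Minimum is at Green with total 1415 blocks.

Green, total 1415 blocks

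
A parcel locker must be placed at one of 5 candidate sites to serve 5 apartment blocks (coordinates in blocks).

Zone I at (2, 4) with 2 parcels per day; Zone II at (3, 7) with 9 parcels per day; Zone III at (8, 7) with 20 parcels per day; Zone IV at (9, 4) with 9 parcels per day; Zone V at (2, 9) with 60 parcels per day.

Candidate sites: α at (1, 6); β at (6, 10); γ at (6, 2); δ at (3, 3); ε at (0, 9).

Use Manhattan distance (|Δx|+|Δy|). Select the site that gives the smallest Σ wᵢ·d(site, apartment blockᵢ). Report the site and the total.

ε, total 505 blocks

Total weighted distance at each candidate:
  α (1, 6): total = 523
  β (6, 10): total = 555
  γ (6, 2): total = 929
  δ (3, 3): total = 703
  ε (0, 9): total = 505
Minimum is at ε with total 505 blocks.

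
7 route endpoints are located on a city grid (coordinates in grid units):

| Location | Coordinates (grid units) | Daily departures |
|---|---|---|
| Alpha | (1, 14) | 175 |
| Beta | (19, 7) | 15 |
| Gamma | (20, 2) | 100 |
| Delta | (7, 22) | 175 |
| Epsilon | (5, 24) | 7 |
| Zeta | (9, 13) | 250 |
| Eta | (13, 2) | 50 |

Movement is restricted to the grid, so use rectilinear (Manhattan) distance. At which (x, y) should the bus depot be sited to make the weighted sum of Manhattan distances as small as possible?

(9, 13)

Manhattan distance separates: Σwᵢ(|x−xᵢ|+|y−yᵢ|) = Σwᵢ|x−xᵢ| + Σwᵢ|y−yᵢ|, so x and y are optimised independently as 1-D weighted medians.
Total weight W = 772; half = 386.
x-coordinate, sorted with cumulative weight:
  x=1 (Alpha, w=175) cum 175
  x=5 (Epsilon, w=7) cum 182
  x=7 (Delta, w=175) cum 357
  x=9 (Zeta, w=250) cum 607  ← median
  x=13 (Eta, w=50) cum 657
  x=19 (Beta, w=15) cum 672
  x=20 (Gamma, w=100) cum 772
⇒ x* = 9
y-coordinate, sorted with cumulative weight:
  y=2 (Gamma, w=100) cum 100
  y=2 (Eta, w=50) cum 150
  y=7 (Beta, w=15) cum 165
  y=13 (Zeta, w=250) cum 415  ← median
  y=14 (Alpha, w=175) cum 590
  y=22 (Delta, w=175) cum 765
  y=24 (Epsilon, w=7) cum 772
⇒ y* = 13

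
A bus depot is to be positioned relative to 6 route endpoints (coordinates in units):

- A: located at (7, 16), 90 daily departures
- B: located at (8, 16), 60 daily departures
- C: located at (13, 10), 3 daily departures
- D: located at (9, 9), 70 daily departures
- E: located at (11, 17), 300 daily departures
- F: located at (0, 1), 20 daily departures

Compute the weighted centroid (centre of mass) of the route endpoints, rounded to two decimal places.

The minimiser of Σwᵢ‖p−pᵢ‖² is the weighted centroid p* = (Σwᵢpᵢ)/(Σwᵢ).
Σwᵢ = 543.
Σwᵢxᵢ = 90·7 + 60·8 + 3·13 + 70·9 + 300·11 + 20·0 = 5079.
Σwᵢyᵢ = 90·16 + 60·16 + 3·10 + 70·9 + 300·17 + 20·1 = 8180.
x* = 5079/543 = 9.35, y* = 8180/543 = 15.06.

(9.35, 15.06)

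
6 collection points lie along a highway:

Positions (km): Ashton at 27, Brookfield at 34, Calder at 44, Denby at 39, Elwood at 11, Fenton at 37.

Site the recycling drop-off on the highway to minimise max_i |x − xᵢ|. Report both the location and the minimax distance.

location 27.5, max distance 16.5

The 1-center on a line is the midpoint of the two extreme points: leftmost at 11, rightmost at 44.
Optimal location = (11 + 44)/2 = 27.5; maximum distance = (44 − 11)/2 = 16.5.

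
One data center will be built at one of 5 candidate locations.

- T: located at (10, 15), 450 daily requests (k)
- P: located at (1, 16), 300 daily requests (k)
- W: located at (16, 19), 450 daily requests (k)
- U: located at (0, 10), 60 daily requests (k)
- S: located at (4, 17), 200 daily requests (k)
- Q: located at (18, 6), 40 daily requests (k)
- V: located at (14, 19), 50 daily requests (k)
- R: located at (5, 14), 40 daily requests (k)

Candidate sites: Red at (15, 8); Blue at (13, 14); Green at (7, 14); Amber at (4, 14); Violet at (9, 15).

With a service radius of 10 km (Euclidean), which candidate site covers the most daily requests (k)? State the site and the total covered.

Violet, covering 1490

Coverage radius r = 10 km; a point is covered iff (Δx)²+(Δy)² ≤ 10² = 100.
  Red (15, 8): covers {T, Q} → 490
  Blue (13, 14): covers {T, W, S, Q, V, R} → 1230
  Green (7, 14): covers {T, P, U, S, V, R} → 1100
  Amber (4, 14): covers {T, P, U, S, R} → 1050
  Violet (9, 15): covers {T, P, W, S, V, R} → 1490
Maximum coverage at Violet: 1490 daily requests (k).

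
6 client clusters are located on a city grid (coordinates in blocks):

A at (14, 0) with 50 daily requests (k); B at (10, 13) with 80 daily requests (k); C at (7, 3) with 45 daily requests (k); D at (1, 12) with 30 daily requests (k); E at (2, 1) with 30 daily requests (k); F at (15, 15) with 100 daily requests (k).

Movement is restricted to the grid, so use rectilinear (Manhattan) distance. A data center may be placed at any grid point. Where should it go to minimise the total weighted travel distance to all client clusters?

(10, 13)

Manhattan distance separates: Σwᵢ(|x−xᵢ|+|y−yᵢ|) = Σwᵢ|x−xᵢ| + Σwᵢ|y−yᵢ|, so x and y are optimised independently as 1-D weighted medians.
Total weight W = 335; half = 167.5.
x-coordinate, sorted with cumulative weight:
  x=1 (D, w=30) cum 30
  x=2 (E, w=30) cum 60
  x=7 (C, w=45) cum 105
  x=10 (B, w=80) cum 185  ← median
  x=14 (A, w=50) cum 235
  x=15 (F, w=100) cum 335
⇒ x* = 10
y-coordinate, sorted with cumulative weight:
  y=0 (A, w=50) cum 50
  y=1 (E, w=30) cum 80
  y=3 (C, w=45) cum 125
  y=12 (D, w=30) cum 155
  y=13 (B, w=80) cum 235  ← median
  y=15 (F, w=100) cum 335
⇒ y* = 13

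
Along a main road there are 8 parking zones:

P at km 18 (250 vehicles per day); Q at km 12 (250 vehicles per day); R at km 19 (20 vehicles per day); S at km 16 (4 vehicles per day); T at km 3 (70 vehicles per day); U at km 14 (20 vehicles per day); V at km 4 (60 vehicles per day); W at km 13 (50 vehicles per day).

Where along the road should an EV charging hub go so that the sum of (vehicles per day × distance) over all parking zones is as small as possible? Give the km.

x = 12

For a sum of weighted absolute distances on a line, the optimum is the weighted median (not the mean). Total weight W = 724; half-weight = 362.
Sort by position and accumulate weight:
  km 3 (T, w=70) → cum 70
  km 4 (V, w=60) → cum 130
  km 12 (Q, w=250) → cum 380  ≥ 362 → median here
  km 13 (W, w=50) → cum 430
  km 14 (U, w=20) → cum 450
  km 16 (S, w=4) → cum 454
  km 18 (P, w=250) → cum 704
  km 19 (R, w=20) → cum 724
Optimal location: km 12.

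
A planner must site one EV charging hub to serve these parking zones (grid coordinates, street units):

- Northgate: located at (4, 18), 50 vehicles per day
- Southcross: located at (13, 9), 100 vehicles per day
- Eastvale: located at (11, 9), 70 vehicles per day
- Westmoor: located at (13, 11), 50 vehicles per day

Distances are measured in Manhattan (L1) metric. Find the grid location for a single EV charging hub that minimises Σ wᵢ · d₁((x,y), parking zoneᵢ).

(13, 9)

Manhattan distance separates: Σwᵢ(|x−xᵢ|+|y−yᵢ|) = Σwᵢ|x−xᵢ| + Σwᵢ|y−yᵢ|, so x and y are optimised independently as 1-D weighted medians.
Total weight W = 270; half = 135.
x-coordinate, sorted with cumulative weight:
  x=4 (Northgate, w=50) cum 50
  x=11 (Eastvale, w=70) cum 120
  x=13 (Southcross, w=100) cum 220  ← median
  x=13 (Westmoor, w=50) cum 270
⇒ x* = 13
y-coordinate, sorted with cumulative weight:
  y=9 (Southcross, w=100) cum 100
  y=9 (Eastvale, w=70) cum 170  ← median
  y=11 (Westmoor, w=50) cum 220
  y=18 (Northgate, w=50) cum 270
⇒ y* = 9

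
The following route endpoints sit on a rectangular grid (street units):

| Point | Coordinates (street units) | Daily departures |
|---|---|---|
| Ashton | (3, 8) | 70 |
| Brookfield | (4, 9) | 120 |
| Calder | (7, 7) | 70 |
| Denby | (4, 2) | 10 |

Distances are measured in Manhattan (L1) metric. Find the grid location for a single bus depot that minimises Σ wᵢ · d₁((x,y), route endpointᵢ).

Manhattan distance separates: Σwᵢ(|x−xᵢ|+|y−yᵢ|) = Σwᵢ|x−xᵢ| + Σwᵢ|y−yᵢ|, so x and y are optimised independently as 1-D weighted medians.
Total weight W = 270; half = 135.
x-coordinate, sorted with cumulative weight:
  x=3 (Ashton, w=70) cum 70
  x=4 (Brookfield, w=120) cum 190  ← median
  x=4 (Denby, w=10) cum 200
  x=7 (Calder, w=70) cum 270
⇒ x* = 4
y-coordinate, sorted with cumulative weight:
  y=2 (Denby, w=10) cum 10
  y=7 (Calder, w=70) cum 80
  y=8 (Ashton, w=70) cum 150  ← median
  y=9 (Brookfield, w=120) cum 270
⇒ y* = 8

(4, 8)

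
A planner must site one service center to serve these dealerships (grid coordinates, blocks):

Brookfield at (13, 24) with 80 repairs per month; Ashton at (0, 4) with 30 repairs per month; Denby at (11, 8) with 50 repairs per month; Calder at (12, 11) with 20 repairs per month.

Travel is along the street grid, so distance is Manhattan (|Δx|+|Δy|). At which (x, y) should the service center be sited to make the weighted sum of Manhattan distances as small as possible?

(12, 11)

Manhattan distance separates: Σwᵢ(|x−xᵢ|+|y−yᵢ|) = Σwᵢ|x−xᵢ| + Σwᵢ|y−yᵢ|, so x and y are optimised independently as 1-D weighted medians.
Total weight W = 180; half = 90.
x-coordinate, sorted with cumulative weight:
  x=0 (Ashton, w=30) cum 30
  x=11 (Denby, w=50) cum 80
  x=12 (Calder, w=20) cum 100  ← median
  x=13 (Brookfield, w=80) cum 180
⇒ x* = 12
y-coordinate, sorted with cumulative weight:
  y=4 (Ashton, w=30) cum 30
  y=8 (Denby, w=50) cum 80
  y=11 (Calder, w=20) cum 100  ← median
  y=24 (Brookfield, w=80) cum 180
⇒ y* = 11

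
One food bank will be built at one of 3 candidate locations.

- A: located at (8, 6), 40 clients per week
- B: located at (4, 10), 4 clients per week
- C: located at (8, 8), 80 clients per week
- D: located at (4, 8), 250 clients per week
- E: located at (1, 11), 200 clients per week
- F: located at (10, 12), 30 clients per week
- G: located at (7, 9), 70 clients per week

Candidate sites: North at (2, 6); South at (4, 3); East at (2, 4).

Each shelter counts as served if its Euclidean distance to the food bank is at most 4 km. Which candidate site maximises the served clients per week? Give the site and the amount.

North, covering 250

Coverage radius r = 4 km; a point is covered iff (Δx)²+(Δy)² ≤ 4² = 16.
  North (2, 6): covers {D} → 250
  South (4, 3): covers {none} → 0
  East (2, 4): covers {none} → 0
Maximum coverage at North: 250 clients per week.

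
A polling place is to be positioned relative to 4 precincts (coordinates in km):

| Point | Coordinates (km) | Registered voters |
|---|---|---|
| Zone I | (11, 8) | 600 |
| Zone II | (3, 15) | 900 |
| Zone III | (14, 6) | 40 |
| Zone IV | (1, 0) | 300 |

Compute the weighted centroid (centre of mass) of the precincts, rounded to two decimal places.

The minimiser of Σwᵢ‖p−pᵢ‖² is the weighted centroid p* = (Σwᵢpᵢ)/(Σwᵢ).
Σwᵢ = 1840.
Σwᵢxᵢ = 600·11 + 900·3 + 40·14 + 300·1 = 10160.
Σwᵢyᵢ = 600·8 + 900·15 + 40·6 + 300·0 = 18540.
x* = 10160/1840 = 5.52, y* = 18540/1840 = 10.08.

(5.52, 10.08)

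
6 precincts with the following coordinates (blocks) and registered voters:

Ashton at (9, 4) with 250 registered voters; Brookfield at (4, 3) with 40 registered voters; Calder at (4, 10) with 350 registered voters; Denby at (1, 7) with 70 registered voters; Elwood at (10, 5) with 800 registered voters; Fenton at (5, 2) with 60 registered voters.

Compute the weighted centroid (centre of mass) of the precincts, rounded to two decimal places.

(7.76, 5.88)

The minimiser of Σwᵢ‖p−pᵢ‖² is the weighted centroid p* = (Σwᵢpᵢ)/(Σwᵢ).
Σwᵢ = 1570.
Σwᵢxᵢ = 250·9 + 40·4 + 350·4 + 70·1 + 800·10 + 60·5 = 12180.
Σwᵢyᵢ = 250·4 + 40·3 + 350·10 + 70·7 + 800·5 + 60·2 = 9230.
x* = 12180/1570 = 7.76, y* = 9230/1570 = 5.88.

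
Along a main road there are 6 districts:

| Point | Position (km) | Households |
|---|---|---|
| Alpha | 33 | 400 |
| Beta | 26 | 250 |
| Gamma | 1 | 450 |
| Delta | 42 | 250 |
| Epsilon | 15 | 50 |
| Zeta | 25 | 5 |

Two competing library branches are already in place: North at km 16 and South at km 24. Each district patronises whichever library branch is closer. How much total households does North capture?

500

The indifferent point is the midpoint (16+24)/2 = 20; districts left of it (closer to North at 16) go to North, those right go to South.
  Gamma at 1 (w=450) → North
  Epsilon at 15 (w=50) → North
  Zeta at 25 (w=5) → South
  Beta at 26 (w=250) → South
  Alpha at 33 (w=400) → South
  Delta at 42 (w=250) → South
North captures 500; South captures 905.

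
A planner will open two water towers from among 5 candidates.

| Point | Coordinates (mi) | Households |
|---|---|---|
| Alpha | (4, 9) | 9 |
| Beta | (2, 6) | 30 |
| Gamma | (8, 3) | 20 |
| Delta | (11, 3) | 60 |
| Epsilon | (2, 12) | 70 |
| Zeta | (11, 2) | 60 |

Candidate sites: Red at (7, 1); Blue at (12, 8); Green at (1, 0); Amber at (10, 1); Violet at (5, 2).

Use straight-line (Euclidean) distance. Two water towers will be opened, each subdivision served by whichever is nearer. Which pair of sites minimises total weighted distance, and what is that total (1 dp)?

{Amber, Violet}, total 1220.0

Evaluate every pair (each demand assigned to the nearer of the two):
  {Amber, Violet}: total = 1220.0
  {Blue, Amber}: total = 1385.1
  {Green, Amber}: total = 1386.4
  {Red, Amber}: total = 1398.6
  {Red, Violet}: total = 1504.9
  {Red, Blue}: total = 1599.1
  {Red, Green}: total = 1662.7
  {Blue, Violet}: total = 1673.6
  {Green, Violet}: total = 1732.7
  {Blue, Green}: total = 1807.9
Best pair: {Amber, Violet} with total 1220.0.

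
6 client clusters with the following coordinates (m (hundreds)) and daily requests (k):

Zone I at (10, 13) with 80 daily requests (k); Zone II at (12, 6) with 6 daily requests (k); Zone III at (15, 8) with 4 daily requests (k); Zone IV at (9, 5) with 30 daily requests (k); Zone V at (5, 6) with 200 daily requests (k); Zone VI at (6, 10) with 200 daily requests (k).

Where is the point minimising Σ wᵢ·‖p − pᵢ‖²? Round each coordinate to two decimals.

The minimiser of Σwᵢ‖p−pᵢ‖² is the weighted centroid p* = (Σwᵢpᵢ)/(Σwᵢ).
Σwᵢ = 520.
Σwᵢxᵢ = 80·10 + 6·12 + 4·15 + 30·9 + 200·5 + 200·6 = 3402.
Σwᵢyᵢ = 80·13 + 6·6 + 4·8 + 30·5 + 200·6 + 200·10 = 4458.
x* = 3402/520 = 6.54, y* = 4458/520 = 8.57.

(6.54, 8.57)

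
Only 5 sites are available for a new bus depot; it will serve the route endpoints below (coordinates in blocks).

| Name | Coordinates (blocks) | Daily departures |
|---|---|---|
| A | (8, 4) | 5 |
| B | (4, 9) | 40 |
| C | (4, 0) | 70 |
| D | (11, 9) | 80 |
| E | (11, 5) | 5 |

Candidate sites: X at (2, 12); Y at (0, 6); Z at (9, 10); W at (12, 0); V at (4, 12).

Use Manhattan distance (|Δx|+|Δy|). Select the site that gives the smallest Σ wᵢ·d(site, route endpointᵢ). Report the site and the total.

Z, total 1600 blocks

Total weighted distance at each candidate:
  X (2, 12): total = 2290
  Y (0, 6): total = 2210
  Z (9, 10): total = 1600
  W (12, 0): total = 2110
  V (4, 12): total = 1890
Minimum is at Z with total 1600 blocks.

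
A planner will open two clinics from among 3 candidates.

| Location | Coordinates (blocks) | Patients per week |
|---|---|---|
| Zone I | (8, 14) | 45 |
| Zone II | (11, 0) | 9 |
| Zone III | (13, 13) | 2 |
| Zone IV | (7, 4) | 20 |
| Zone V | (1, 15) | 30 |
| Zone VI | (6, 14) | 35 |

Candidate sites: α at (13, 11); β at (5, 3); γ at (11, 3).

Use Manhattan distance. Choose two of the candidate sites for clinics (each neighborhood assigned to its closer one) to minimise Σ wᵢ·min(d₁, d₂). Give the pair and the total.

Evaluate every pair (each demand assigned to the nearer of the two):
  {α, γ}: total = 1321
  {α, β}: total = 1335
  {β, γ}: total = 1641
Best pair: {α, γ} with total 1321.

{α, γ}, total 1321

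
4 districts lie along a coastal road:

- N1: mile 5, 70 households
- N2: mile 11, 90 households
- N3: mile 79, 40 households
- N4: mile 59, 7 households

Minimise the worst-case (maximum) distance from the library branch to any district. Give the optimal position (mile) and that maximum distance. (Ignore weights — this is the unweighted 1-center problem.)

location 42, max distance 37

The 1-center on a line is the midpoint of the two extreme points: leftmost at 5, rightmost at 79.
Optimal location = (5 + 79)/2 = 42; maximum distance = (79 − 5)/2 = 37.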